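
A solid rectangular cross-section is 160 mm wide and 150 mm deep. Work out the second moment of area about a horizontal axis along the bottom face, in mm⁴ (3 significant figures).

I_base ≈ 1.80 × 10⁸ mm⁴

The section: 160 × 150, A = 24 000 mm², y = 75 mm, Ī = 45 000 000 mm⁴.
Transfer it to the base of the section using Ī + A·d² with d = y − 0:
  the section: d = 75 mm → contributes +180 000 000 mm⁴
Total I = 180 000 000 mm⁴.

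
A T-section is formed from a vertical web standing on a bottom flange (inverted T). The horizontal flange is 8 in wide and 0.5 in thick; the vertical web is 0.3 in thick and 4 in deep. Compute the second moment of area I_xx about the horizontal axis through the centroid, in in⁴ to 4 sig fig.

Treat the section as a set of non-overlapping primitives; coordinates are from the bounding-box lower-left.
Flange: 8 × 0.5, A = 4 in², y = 0.25 in, Ī = 0.0833333 in⁴.
Web: 0.3 × 4, A = 1.2 in², y = 2.5 in, Ī = 1.6 in⁴.
Centroid: ȳ = ΣA·y / ΣA = 0.769231 in.
Transfer each piece to the horizontal axis through the centroid using Ī + A·d² with d = y − 0.769231:
  flange: d = -0.519231 in → contributes +1.16174 in⁴
  web: d = 1.73077 in → contributes +5.19467 in⁴
Total I = 6.35641 in⁴.

I_xx ≈ 6.356 in⁴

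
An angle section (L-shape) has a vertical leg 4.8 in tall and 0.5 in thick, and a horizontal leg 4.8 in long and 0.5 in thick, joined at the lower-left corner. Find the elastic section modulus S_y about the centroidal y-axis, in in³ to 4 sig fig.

S_y ≈ 2.897 in³

Treat the section as a set of non-overlapping primitives; coordinates are from the bounding-box lower-left.
Vertical leg: 0.5 × 4.8, A = 2.4 in², x = 0.25 in, Ī = 0.05 in⁴.
Horizontal leg (remainder): 4.3 × 0.5, A = 2.15 in², x = 2.65 in, Ī = 3.31279 in⁴.
Centroid: x̄ = ΣA·x / ΣA = 1.38407 in.
Transfer each piece to the centroidal y-axis using Ī + A·d² with d = x − 1.38407:
  vertical leg: d = -1.13407 in → contributes +3.13665 in⁴
  horizontal leg (remainder): d = 1.26593 in → contributes +6.75836 in⁴
Total I = 9.89501 in⁴.
Extreme fibre distance c = 3.41593 in; S = I/c = 2.89672 in³.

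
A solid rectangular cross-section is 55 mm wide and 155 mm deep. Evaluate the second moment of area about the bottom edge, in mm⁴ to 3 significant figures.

The section: 55 × 155, A = 8 525 mm², y = 77.5 mm, Ī = 17 067 760 mm⁴.
Transfer it to the base of the section using Ī + A·d² with d = y − 0:
  the section: d = 77.5 mm → contributes +68 271 042 mm⁴
Total I = 68 271 042 mm⁴.

I_base ≈ 6.83 × 10⁷ mm⁴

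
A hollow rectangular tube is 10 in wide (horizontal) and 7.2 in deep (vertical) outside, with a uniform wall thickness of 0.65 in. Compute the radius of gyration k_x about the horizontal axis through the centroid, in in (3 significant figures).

k_x ≈ 2.80 in

Decompose the section into non-overlapping parts with the origin at the bottom-left of its bounding rectangle.
Outer rectangle: 10 × 7.2, A = 72 in², y = 3.6 in, Ī = 311.04 in⁴.
Inner void (subtracted): 8.7 × 5.9, A = 51.33 in², y = 3.6 in, Ī = 148.9 in⁴.
By symmetry the centroid is at mid-height, ȳ = 3.6 in.
All pieces are centred on the horizontal axis through the centroid, so I = ΣĪ (holes subtracted) = 162.14 in⁴.
Radius of gyration: k = √(I/A) = √(162.14 / 20.67) = 2.8008 in.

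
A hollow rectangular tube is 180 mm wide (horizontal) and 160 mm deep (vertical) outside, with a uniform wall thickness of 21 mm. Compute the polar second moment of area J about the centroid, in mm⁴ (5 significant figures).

Decompose the section into non-overlapping parts with the origin at the bottom-left of its bounding rectangle.
Outer rectangle: 180 × 160, A = 28 800 mm², y = 80 mm, Ī = 61 440 000 mm⁴.
Inner void (subtracted): 138 × 118, A = 16 284 mm², y = 80 mm, Ī = 18 894 868 mm⁴.
By symmetry the centroid is at mid-height, ȳ = 80 mm.
All pieces are centred on the centroidal x-axis, so I = ΣĪ (holes subtracted) = 42 545 132 mm⁴.
Repeating about the centroidal y-axis gives I_y = 51 917 292 mm⁴.
Polar second moment: J = I_x + I_y = 94 462 424 mm⁴.

J ≈ 9.4462 × 10⁷ mm⁴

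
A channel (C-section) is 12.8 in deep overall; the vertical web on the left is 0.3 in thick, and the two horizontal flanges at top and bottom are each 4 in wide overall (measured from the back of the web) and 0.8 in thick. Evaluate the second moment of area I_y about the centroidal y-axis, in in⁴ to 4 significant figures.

Decompose the section into non-overlapping parts with the origin at the bottom-left of its bounding rectangle.
Web: 0.3 × 12.8, A = 3.84 in², x = 0.15 in, Ī = 0.0288 in⁴.
Top flange (beyond web): 3.7 × 0.8, A = 2.96 in², x = 2.15 in, Ī = 3.37687 in⁴.
Bottom flange (beyond web): 3.7 × 0.8, A = 2.96 in², x = 2.15 in, Ī = 3.37687 in⁴.
Centroid: x̄ = ΣA·x / ΣA = 1.36311 in.
Transfer each piece to the centroidal y-axis using Ī + A·d² with d = x − 1.36311:
  web: d = -1.21311 in → contributes +5.67993 in⁴
  top flange (beyond web): d = 0.786885 in → contributes +5.20966 in⁴
  bottom flange (beyond web): d = 0.786885 in → contributes +5.20966 in⁴
Total I = 16.0993 in⁴.

I_y ≈ 16.10 in⁴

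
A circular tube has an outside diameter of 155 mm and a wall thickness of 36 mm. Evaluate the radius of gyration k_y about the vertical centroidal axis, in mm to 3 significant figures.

k_y ≈ 44.0 mm

Split into non-overlapping primitives; take the origin at the lower-left of the bounding box.
Outer circle: ⌀155, A = 18 869 mm², x = 77.5 mm, Ī = 28 333 269 mm⁴.
Bore (subtracted): ⌀83, A = 5410.6 mm², x = 77.5 mm, Ī = 2 329 605 mm⁴.
By symmetry the centroid is at mid-width, x̄ = 77.5 mm.
All pieces are centred on the vertical centroidal axis, so I = ΣĪ (holes subtracted) = 26 003 665 mm⁴.
Radius of gyration: k = √(I/A) = √(26 003 665 / 13 459) = 43.956 mm.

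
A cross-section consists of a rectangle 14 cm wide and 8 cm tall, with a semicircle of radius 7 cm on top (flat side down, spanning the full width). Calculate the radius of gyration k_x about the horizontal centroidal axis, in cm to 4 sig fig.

Decompose the section into non-overlapping parts with the origin at the bottom-left of its bounding rectangle.
Rectangular body: 14 × 8, A = 112 cm², y = 4 cm, Ī = 597.333 cm⁴.
Semicircular cap: semicircle r = 7, A = 76.969 cm², y = 10.9709 cm, Ī = 263.526 cm⁴.
Centroid: ȳ = ΣA·y / ΣA = 6.83932 cm.
Transfer each piece to the horizontal centroidal axis using Ī + A·d² with d = y − 6.83932:
  rectangular body: d = -2.83932 cm → contributes +1500.25 cm⁴
  semicircular cap: d = 4.13158 cm → contributes +1577.38 cm⁴
Total I = 3077.63 cm⁴.
Radius of gyration: k = √(I/A) = √(3077.63 / 188.969) = 4.03564 cm.

k_x ≈ 4.036 cm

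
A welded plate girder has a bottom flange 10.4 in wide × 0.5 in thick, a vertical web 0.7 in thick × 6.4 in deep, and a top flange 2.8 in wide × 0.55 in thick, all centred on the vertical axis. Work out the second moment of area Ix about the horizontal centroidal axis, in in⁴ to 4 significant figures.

Break the section into simple shapes (no overlaps), measuring from the bottom-left corner of the bounding box.
Bottom plate: 10.4 × 0.5, A = 5.2 in², y = 0.25 in, Ī = 0.108333 in⁴.
Web plate: 0.7 × 6.4, A = 4.48 in², y = 3.7 in, Ī = 15.2917 in⁴.
Top plate: 2.8 × 0.55, A = 1.54 in², y = 7.175 in, Ī = 0.0388208 in⁴.
Centroid: ȳ = ΣA·y / ΣA = 2.57803 in.
Transfer each piece to the horizontal centroidal axis using Ī + A·d² with d = y − 2.57803:
  bottom plate: d = -2.32803 in → contributes +28.2909 in⁴
  web plate: d = 1.12197 in → contributes +20.9312 in⁴
  top plate: d = 4.59697 in → contributes +32.5823 in⁴
Total I = 81.8044 in⁴.

Ix ≈ 81.80 in⁴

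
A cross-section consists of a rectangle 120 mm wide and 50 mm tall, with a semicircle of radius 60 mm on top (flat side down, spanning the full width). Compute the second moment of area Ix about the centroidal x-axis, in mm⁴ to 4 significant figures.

Ix ≈ 1.009 × 10⁷ mm⁴

Break the section into simple shapes (no overlaps), measuring from the bottom-left corner of the bounding box.
Rectangular body: 120 × 50, A = 6 000 mm², y = 25 mm, Ī = 1 250 000 mm⁴.
Semicircular cap: semicircle r = 60, A = 5654.87 mm², y = 75.4648 mm, Ī = 1 422 450 mm⁴.
Centroid: ȳ = ΣA·y / ΣA = 49.4852 mm.
Transfer each piece to the centroidal x-axis using Ī + A·d² with d = y − 49.4852:
  rectangular body: d = -24.4852 mm → contributes +4 847 148 mm⁴
  semicircular cap: d = 25.9796 mm → contributes +5 239 143 mm⁴
Total I = 10 086 291 mm⁴.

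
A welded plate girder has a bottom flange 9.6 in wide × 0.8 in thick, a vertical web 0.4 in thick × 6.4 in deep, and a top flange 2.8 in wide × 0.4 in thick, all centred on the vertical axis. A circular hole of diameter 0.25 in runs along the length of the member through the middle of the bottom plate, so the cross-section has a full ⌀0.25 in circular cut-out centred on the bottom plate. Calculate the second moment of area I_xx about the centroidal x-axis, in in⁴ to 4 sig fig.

Treat the section as a set of non-overlapping primitives; coordinates are from the bounding-box lower-left.
Bottom plate: 9.6 × 0.8, A = 7.68 in², y = 0.4 in, Ī = 0.4096 in⁴.
Web plate: 0.4 × 6.4, A = 2.56 in², y = 4 in, Ī = 8.73813 in⁴.
Top plate: 2.8 × 0.4, A = 1.12 in², y = 7.4 in, Ī = 0.0149333 in⁴.
Hole (subtracted): ⌀0.25, A = 0.0490874 in², y = 0.4 in, Ī = 0.000191748 in⁴.
Centroid: ȳ = ΣA·y / ΣA = 1.90792 in.
Transfer each piece to the centroidal x-axis using Ī + A·d² with d = y − 1.90792:
  bottom plate: d = -1.50792 in → contributes +17.8727 in⁴
  web plate: d = 2.09208 in → contributes +19.9427 in⁴
  top plate: d = 5.49208 in → contributes +33.7974 in⁴
  hole: d = -1.50792 in → contributes −0.111808 in⁴
Total I = 71.5009 in⁴.

I_xx ≈ 71.50 in⁴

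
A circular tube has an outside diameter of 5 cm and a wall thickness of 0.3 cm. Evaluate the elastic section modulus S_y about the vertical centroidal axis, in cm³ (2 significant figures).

Split into non-overlapping primitives; take the origin at the lower-left of the bounding box.
Outer circle: ⌀5, A = 19.63 cm², x = 2.5 cm, Ī = 30.68 cm⁴.
Bore (subtracted): ⌀4.4, A = 15.21 cm², x = 2.5 cm, Ī = 18.4 cm⁴.
By symmetry the centroid is at mid-width, x̄ = 2.5 cm.
All pieces are centred on the vertical centroidal axis, so I = ΣĪ (holes subtracted) = 12.28 cm⁴.
Extreme fibre distance c = 2.5 cm; S = I/c = 4.912 cm³.

S_y ≈ 4.9 cm³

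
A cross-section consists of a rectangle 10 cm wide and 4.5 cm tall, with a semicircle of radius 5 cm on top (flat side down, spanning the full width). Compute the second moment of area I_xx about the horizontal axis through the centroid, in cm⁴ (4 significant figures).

I_xx ≈ 545.4 cm⁴

Decompose the section into non-overlapping parts with the origin at the bottom-left of its bounding rectangle.
Rectangular body: 10 × 4.5, A = 45 cm², y = 2.25 cm, Ī = 75.9375 cm⁴.
Semicircular cap: semicircle r = 5, A = 39.2699 cm², y = 6.62207 cm, Ī = 68.5981 cm⁴.
Centroid: ȳ = ΣA·y / ΣA = 4.28739 cm.
Transfer each piece to the horizontal axis through the centroid using Ī + A·d² with d = y − 4.28739:
  rectangular body: d = -2.03739 cm → contributes +262.731 cm⁴
  semicircular cap: d = 2.33468 cm → contributes +282.647 cm⁴
Total I = 545.378 cm⁴.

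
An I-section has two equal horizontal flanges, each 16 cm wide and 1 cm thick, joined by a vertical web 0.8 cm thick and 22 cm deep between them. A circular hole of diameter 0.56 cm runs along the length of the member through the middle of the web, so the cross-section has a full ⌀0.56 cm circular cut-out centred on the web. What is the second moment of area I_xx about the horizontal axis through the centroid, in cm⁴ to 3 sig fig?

Break the section into simple shapes (no overlaps), measuring from the bottom-left corner of the bounding box.
Bottom flange: 16 × 1, A = 16 cm², y = 0.5 cm, Ī = 1.3333 cm⁴.
Web: 0.8 × 22, A = 17.6 cm², y = 12 cm, Ī = 709.87 cm⁴.
Top flange: 16 × 1, A = 16 cm², y = 23.5 cm, Ī = 1.3333 cm⁴.
Hole (subtracted): ⌀0.56, A = 0.2463 cm², y = 12 cm, Ī = 0.0048275 cm⁴.
By symmetry the centroid is at mid-height, ȳ = 12 cm.
Transfer each piece to the horizontal axis through the centroid using Ī + A·d² with d = y − 12:
  bottom flange: d = -11.5 cm → contributes +2117.3 cm⁴
  web: d = 0 cm → contributes +709.87 cm⁴
  top flange: d = 11.5 cm → contributes +2117.3 cm⁴
  hole: d = 0 cm → contributes −0.0048275 cm⁴
Total I = 4944.5 cm⁴.

I_xx ≈ 4940 cm⁴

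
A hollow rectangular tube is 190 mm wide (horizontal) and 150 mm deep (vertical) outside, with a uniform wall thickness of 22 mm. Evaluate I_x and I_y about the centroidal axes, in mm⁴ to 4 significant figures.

I_x ≈ 3.895 × 10⁷ mm⁴, I_y ≈ 5.825 × 10⁷ mm⁴

Treat the section as a set of non-overlapping primitives; coordinates are from the bounding-box lower-left.
Outer rectangle: 190 × 150, A = 28 500 mm², y = 75 mm, Ī = 53 437 500 mm⁴.
Inner void (subtracted): 146 × 106, A = 15 476 mm², y = 75 mm, Ī = 14 490 695 mm⁴.
By symmetry the centroid is at mid-height, ȳ = 75 mm.
All pieces are centred on the centroidal x-axis, so I = ΣĪ (holes subtracted) = 38 946 805 mm⁴.
Repeating about the centroidal y-axis gives I_y = 58 246 965 mm⁴.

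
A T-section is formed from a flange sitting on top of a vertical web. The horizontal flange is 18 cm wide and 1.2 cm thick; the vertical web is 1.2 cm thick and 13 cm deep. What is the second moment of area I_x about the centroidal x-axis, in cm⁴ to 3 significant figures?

Decompose the section into non-overlapping parts with the origin at the bottom-left of its bounding rectangle.
Flange: 18 × 1.2, A = 21.6 cm², y = 13.6 cm, Ī = 2.592 cm⁴.
Web: 1.2 × 13, A = 15.6 cm², y = 6.5 cm, Ī = 219.7 cm⁴.
Centroid: ȳ = ΣA·y / ΣA = 10.623 cm.
Transfer each piece to the centroidal x-axis using Ī + A·d² with d = y − 10.623:
  flange: d = 2.9774 cm → contributes +194.08 cm⁴
  web: d = -4.1226 cm → contributes +484.83 cm⁴
Total I = 678.91 cm⁴.

I_x ≈ 679 cm⁴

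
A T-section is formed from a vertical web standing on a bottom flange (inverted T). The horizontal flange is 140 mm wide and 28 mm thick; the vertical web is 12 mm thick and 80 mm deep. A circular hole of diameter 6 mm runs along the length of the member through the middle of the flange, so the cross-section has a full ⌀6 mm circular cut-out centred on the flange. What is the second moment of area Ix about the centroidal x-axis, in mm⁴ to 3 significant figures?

Break the section into simple shapes (no overlaps), measuring from the bottom-left corner of the bounding box.
Flange: 140 × 28, A = 3 920 mm², y = 14 mm, Ī = 256 107 mm⁴.
Web: 12 × 80, A = 960 mm², y = 68 mm, Ī = 512 000 mm⁴.
Hole (subtracted): ⌀6, A = 28.274 mm², y = 14 mm, Ī = 63.617 mm⁴.
Centroid: ȳ = ΣA·y / ΣA = 24.685 mm.
Transfer each piece to the centroidal x-axis using Ī + A·d² with d = y − 24.685:
  flange: d = -10.685 mm → contributes +703 638 mm⁴
  web: d = 43.315 mm → contributes +2 313 153 mm⁴
  hole: d = -10.685 mm → contributes −3291.6 mm⁴
Total I = 3 013 500 mm⁴.

Ix ≈ 3.01 × 10⁶ mm⁴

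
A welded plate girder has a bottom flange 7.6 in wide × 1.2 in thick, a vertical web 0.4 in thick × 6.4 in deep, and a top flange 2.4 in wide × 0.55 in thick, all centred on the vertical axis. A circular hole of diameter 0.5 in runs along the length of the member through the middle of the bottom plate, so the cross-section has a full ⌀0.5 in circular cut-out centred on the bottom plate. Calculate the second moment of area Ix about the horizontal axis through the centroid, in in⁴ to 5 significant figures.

Treat the section as a set of non-overlapping primitives; coordinates are from the bounding-box lower-left.
Bottom plate: 7.6 × 1.2, A = 9.12 in², y = 0.6 in, Ī = 1.0944 in⁴.
Web plate: 0.4 × 6.4, A = 2.56 in², y = 4.4 in, Ī = 8.738133 in⁴.
Top plate: 2.4 × 0.55, A = 1.32 in², y = 7.875 in, Ī = 0.033275 in⁴.
Hole (subtracted): ⌀0.5, A = 0.1963495 in², y = 0.6 in, Ī = 0.003067962 in⁴.
Centroid: ȳ = ΣA·y / ΣA = 2.109804 in.
Transfer each piece to the horizontal axis through the centroid using Ī + A·d² with d = y − 2.109804:
  bottom plate: d = -1.509804 in → contributes +21.88351 in⁴
  web plate: d = 2.290196 in → contributes +22.16533 in⁴
  top plate: d = 5.765196 in → contributes +43.90676 in⁴
  hole: d = -1.509804 in → contributes −0.4506482 in⁴
Total I = 87.50495 in⁴.

Ix ≈ 87.505 in⁴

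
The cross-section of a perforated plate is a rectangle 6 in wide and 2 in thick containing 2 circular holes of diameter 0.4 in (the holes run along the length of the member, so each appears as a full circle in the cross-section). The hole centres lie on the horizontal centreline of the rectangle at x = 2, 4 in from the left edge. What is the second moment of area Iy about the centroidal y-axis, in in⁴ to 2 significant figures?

Iy ≈ 36 in⁴

Break the section into simple shapes (no overlaps), measuring from the bottom-left corner of the bounding box.
Plate: 6 × 2, A = 12 in², x = 3 in, Ī = 36 in⁴.
Hole 1 (subtracted): ⌀0.4, A = 0.1257 in², x = 2 in, Ī = 0.001257 in⁴.
Hole 2 (subtracted): ⌀0.4, A = 0.1257 in², x = 4 in, Ī = 0.001257 in⁴.
By symmetry the centroid is at mid-width, x̄ = 3 in.
Transfer each piece to the centroidal y-axis using Ī + A·d² with d = x − 3:
  plate: d = 0 in → contributes +36 in⁴
  hole 1: d = -1 in → contributes −0.1269 in⁴
  hole 2: d = 1 in → contributes −0.1269 in⁴
Total I = 35.75 in⁴.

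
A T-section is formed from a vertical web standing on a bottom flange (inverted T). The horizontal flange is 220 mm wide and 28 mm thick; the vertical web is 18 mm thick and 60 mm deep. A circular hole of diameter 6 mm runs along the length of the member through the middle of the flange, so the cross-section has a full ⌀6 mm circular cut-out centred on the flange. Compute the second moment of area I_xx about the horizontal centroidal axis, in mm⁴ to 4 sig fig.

I_xx ≈ 2.504 × 10⁶ mm⁴

Split into non-overlapping primitives; take the origin at the lower-left of the bounding box.
Flange: 220 × 28, A = 6 160 mm², y = 14 mm, Ī = 402 453 mm⁴.
Web: 18 × 60, A = 1 080 mm², y = 58 mm, Ī = 324 000 mm⁴.
Hole (subtracted): ⌀6, A = 28.2743 mm², y = 14 mm, Ī = 63.6173 mm⁴.
Centroid: ȳ = ΣA·y / ΣA = 20.5893 mm.
Transfer each piece to the horizontal centroidal axis using Ī + A·d² with d = y − 20.5893:
  flange: d = -6.58927 mm → contributes +669 911 mm⁴
  web: d = 37.4107 mm → contributes +1 835 528 mm⁴
  hole: d = -6.58927 mm → contributes −1291.25 mm⁴
Total I = 2 504 148 mm⁴.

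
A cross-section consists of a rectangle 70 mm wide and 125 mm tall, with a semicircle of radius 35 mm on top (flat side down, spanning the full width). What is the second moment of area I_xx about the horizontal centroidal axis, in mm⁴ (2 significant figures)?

Break the section into simple shapes (no overlaps), measuring from the bottom-left corner of the bounding box.
Rectangular body: 70 × 125, A = 8 750 mm², y = 62.5 mm, Ī = 11 393 229 mm⁴.
Semicircular cap: semicircle r = 35, A = 1 924 mm², y = 139.9 mm, Ī = 164 704 mm⁴.
Centroid: ȳ = ΣA·y / ΣA = 76.44 mm.
Transfer each piece to the horizontal centroidal axis using Ī + A·d² with d = y − 76.44:
  rectangular body: d = -13.94 mm → contributes +13 094 674 mm⁴
  semicircular cap: d = 63.41 mm → contributes +7 901 659 mm⁴
Total I = 20 996 333 mm⁴.

I_xx ≈ 2.1 × 10⁷ mm⁴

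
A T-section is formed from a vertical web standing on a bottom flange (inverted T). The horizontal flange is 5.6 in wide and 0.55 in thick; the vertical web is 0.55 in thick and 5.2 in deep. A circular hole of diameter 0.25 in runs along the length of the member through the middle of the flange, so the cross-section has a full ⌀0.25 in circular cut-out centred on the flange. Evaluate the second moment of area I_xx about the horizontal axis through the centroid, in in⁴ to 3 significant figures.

Decompose the section into non-overlapping parts with the origin at the bottom-left of its bounding rectangle.
Flange: 5.6 × 0.55, A = 3.08 in², y = 0.275 in, Ī = 0.077642 in⁴.
Web: 0.55 × 5.2, A = 2.86 in², y = 3.15 in, Ī = 6.4445 in⁴.
Hole (subtracted): ⌀0.25, A = 0.049087 in², y = 0.275 in, Ī = 0.00019175 in⁴.
Centroid: ȳ = ΣA·y / ΣA = 1.6708 in.
Transfer each piece to the horizontal axis through the centroid using Ī + A·d² with d = y − 1.6708:
  flange: d = -1.3958 in → contributes +6.0782 in⁴
  web: d = 1.4792 in → contributes +12.702 in⁴
  hole: d = -1.3958 in → contributes −0.095826 in⁴
Total I = 18.685 in⁴.

I_xx ≈ 18.7 in⁴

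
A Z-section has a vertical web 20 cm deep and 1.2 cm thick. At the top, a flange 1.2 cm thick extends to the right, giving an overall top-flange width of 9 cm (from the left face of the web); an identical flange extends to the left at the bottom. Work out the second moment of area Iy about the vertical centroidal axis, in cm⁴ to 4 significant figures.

Iy ≈ 476.9 cm⁴

Treat the section as a set of non-overlapping primitives; coordinates are from the bounding-box lower-left.
Web: 1.2 × 20, A = 24 cm², x = 8.4 cm, Ī = 2.88 cm⁴.
Top flange (beyond web): 7.8 × 1.2, A = 9.36 cm², x = 12.9 cm, Ī = 47.4552 cm⁴.
Bottom flange (beyond web): 7.8 × 1.2, A = 9.36 cm², x = 3.9 cm, Ī = 47.4552 cm⁴.
Centroid: x̄ = ΣA·x / ΣA = 8.4 cm.
Transfer each piece to the vertical centroidal axis using Ī + A·d² with d = x − 8.4:
  web: d = 0 cm → contributes +2.88 cm⁴
  top flange (beyond web): d = 4.5 cm → contributes +236.995 cm⁴
  bottom flange (beyond web): d = -4.5 cm → contributes +236.995 cm⁴
Total I = 476.87 cm⁴.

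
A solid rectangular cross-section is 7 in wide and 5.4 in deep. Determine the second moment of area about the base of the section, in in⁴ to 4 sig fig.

The section: 7 × 5.4, A = 37.8 in², y = 2.7 in, Ī = 91.854 in⁴.
Transfer it to the bottom edge using Ī + A·d² with d = y − 0:
  the section: d = 2.7 in → contributes +367.416 in⁴
Total I = 367.416 in⁴.

I_base ≈ 367.4 in⁴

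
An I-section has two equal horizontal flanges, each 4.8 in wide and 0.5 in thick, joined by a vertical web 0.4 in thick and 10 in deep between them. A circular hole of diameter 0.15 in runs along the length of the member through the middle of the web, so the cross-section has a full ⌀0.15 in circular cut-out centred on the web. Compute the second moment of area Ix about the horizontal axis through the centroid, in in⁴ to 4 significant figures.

Ix ≈ 165.7 in⁴

Split into non-overlapping primitives; take the origin at the lower-left of the bounding box.
Bottom flange: 4.8 × 0.5, A = 2.4 in², y = 0.25 in, Ī = 0.05 in⁴.
Web: 0.4 × 10, A = 4 in², y = 5.5 in, Ī = 33.3333 in⁴.
Top flange: 4.8 × 0.5, A = 2.4 in², y = 10.75 in, Ī = 0.05 in⁴.
Hole (subtracted): ⌀0.15, A = 0.0176715 in², y = 5.5 in, Ī = 0.0000248505 in⁴.
By symmetry the centroid is at mid-height, ȳ = 5.5 in.
Transfer each piece to the horizontal axis through the centroid using Ī + A·d² with d = y − 5.5:
  bottom flange: d = -5.25 in → contributes +66.2 in⁴
  web: d = 0 in → contributes +33.3333 in⁴
  top flange: d = 5.25 in → contributes +66.2 in⁴
  hole: d = 0 in → contributes −0.0000248505 in⁴
Total I = 165.733 in⁴.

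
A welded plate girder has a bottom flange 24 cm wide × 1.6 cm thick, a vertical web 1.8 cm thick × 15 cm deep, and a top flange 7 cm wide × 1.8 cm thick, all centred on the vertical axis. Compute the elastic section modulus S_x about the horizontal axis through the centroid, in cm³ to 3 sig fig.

Split into non-overlapping primitives; take the origin at the lower-left of the bounding box.
Bottom plate: 24 × 1.6, A = 38.4 cm², y = 0.8 cm, Ī = 8.192 cm⁴.
Web plate: 1.8 × 15, A = 27 cm², y = 9.1 cm, Ī = 506.25 cm⁴.
Top plate: 7 × 1.8, A = 12.6 cm², y = 17.5 cm, Ī = 3.402 cm⁴.
Centroid: ȳ = ΣA·y / ΣA = 6.3708 cm.
Transfer each piece to the horizontal axis through the centroid using Ī + A·d² with d = y − 6.3708:
  bottom plate: d = -5.5708 cm → contributes +1199.9 cm⁴
  web plate: d = 2.7292 cm → contributes +707.36 cm⁴
  top plate: d = 11.129 cm → contributes +1 564 cm⁴
Total I = 3471.3 cm⁴.
Extreme fibre distance c = 12.029 cm; S = I/c = 288.57 cm³.

S_x ≈ 289 cm³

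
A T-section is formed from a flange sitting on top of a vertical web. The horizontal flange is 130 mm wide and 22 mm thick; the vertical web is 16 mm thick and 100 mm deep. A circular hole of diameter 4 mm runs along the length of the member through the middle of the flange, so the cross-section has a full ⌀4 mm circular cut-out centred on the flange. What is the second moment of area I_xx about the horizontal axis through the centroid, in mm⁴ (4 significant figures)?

I_xx ≈ 5.260 × 10⁶ mm⁴

Split into non-overlapping primitives; take the origin at the lower-left of the bounding box.
Flange: 130 × 22, A = 2 860 mm², y = 111 mm, Ī = 115 353 mm⁴.
Web: 16 × 100, A = 1 600 mm², y = 50 mm, Ī = 1 333 333 mm⁴.
Hole (subtracted): ⌀4, A = 12.5664 mm², y = 111 mm, Ī = 12.5664 mm⁴.
Centroid: ȳ = ΣA·y / ΣA = 89.0548 mm.
Transfer each piece to the horizontal axis through the centroid using Ī + A·d² with d = y − 89.0548:
  flange: d = 21.9452 mm → contributes +1 492 711 mm⁴
  web: d = -39.0548 mm → contributes +3 773 772 mm⁴
  hole: d = 21.9452 mm → contributes −6064.45 mm⁴
Total I = 5 260 419 mm⁴.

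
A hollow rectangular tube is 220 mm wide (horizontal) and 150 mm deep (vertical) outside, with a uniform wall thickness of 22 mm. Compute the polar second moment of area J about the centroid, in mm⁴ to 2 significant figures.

Split into non-overlapping primitives; take the origin at the lower-left of the bounding box.
Outer rectangle: 220 × 150, A = 33 000 mm², y = 75 mm, Ī = 61 875 000 mm⁴.
Inner void (subtracted): 176 × 106, A = 18 656 mm², y = 75 mm, Ī = 17 468 235 mm⁴.
By symmetry the centroid is at mid-height, ȳ = 75 mm.
All pieces are centred on the centroidal x-axis, so I = ΣĪ (holes subtracted) = 44 406 765 mm⁴.
Repeating about the centroidal y-axis gives I_y = 84 942 645 mm⁴.
Polar second moment: J = I_x + I_y = 129 349 411 mm⁴.

J ≈ 1.3 × 10⁸ mm⁴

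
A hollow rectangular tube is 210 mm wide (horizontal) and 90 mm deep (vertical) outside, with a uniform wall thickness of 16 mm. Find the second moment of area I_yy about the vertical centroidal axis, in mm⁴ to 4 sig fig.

I_yy ≈ 4.220 × 10⁷ mm⁴

Decompose the section into non-overlapping parts with the origin at the bottom-left of its bounding rectangle.
Outer rectangle: 210 × 90, A = 18 900 mm², x = 105 mm, Ī = 69 457 500 mm⁴.
Inner void (subtracted): 178 × 58, A = 10 324 mm², x = 105 mm, Ī = 27 258 801 mm⁴.
By symmetry the centroid is at mid-width, x̄ = 105 mm.
All pieces are centred on the vertical centroidal axis, so I = ΣĪ (holes subtracted) = 42 198 699 mm⁴.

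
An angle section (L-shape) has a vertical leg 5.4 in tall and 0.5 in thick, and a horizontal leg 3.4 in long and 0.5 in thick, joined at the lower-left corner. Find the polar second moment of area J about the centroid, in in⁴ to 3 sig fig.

Treat the section as a set of non-overlapping primitives; coordinates are from the bounding-box lower-left.
Vertical leg: 0.5 × 5.4, A = 2.7 in², y = 2.7 in, Ī = 6.561 in⁴.
Horizontal leg (remainder): 2.9 × 0.5, A = 1.45 in², y = 0.25 in, Ī = 0.030208 in⁴.
Centroid: ȳ = ΣA·y / ΣA = 1.844 in.
Transfer each piece to the centroidal x-axis using Ī + A·d² with d = y − 1.844:
  vertical leg: d = 0.85602 in → contributes +8.5395 in⁴
  horizontal leg (remainder): d = -1.594 in → contributes +3.7143 in⁴
Total I = 12.254 in⁴.
For the y-axis: x̄ = 0.84398 in.
Repeating about the centroidal y-axis gives I_y = 3.7988 in⁴.
Polar second moment: J = I_x + I_y = 16.053 in⁴.

J ≈ 16.1 in⁴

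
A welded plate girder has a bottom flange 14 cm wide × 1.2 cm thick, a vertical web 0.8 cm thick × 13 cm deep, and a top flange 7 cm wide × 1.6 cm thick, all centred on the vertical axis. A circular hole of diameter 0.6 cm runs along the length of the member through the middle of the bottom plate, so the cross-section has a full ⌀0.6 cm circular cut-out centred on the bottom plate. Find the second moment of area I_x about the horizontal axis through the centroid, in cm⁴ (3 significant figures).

Split into non-overlapping primitives; take the origin at the lower-left of the bounding box.
Bottom plate: 14 × 1.2, A = 16.8 cm², y = 0.6 cm, Ī = 2.016 cm⁴.
Web plate: 0.8 × 13, A = 10.4 cm², y = 7.7 cm, Ī = 146.47 cm⁴.
Top plate: 7 × 1.6, A = 11.2 cm², y = 15 cm, Ī = 2.3893 cm⁴.
Hole (subtracted): ⌀0.6, A = 0.28274 cm², y = 0.6 cm, Ī = 0.0063617 cm⁴.
Centroid: ȳ = ΣA·y / ΣA = 6.7683 cm.
Transfer each piece to the horizontal axis through the centroid using Ī + A·d² with d = y − 6.7683:
  bottom plate: d = -6.1683 cm → contributes +641.23 cm⁴
  web plate: d = 0.93167 cm → contributes +155.49 cm⁴
  top plate: d = 8.2317 cm → contributes +761.3 cm⁴
  hole: d = -6.1683 cm → contributes −10.764 cm⁴
Total I = 1547.3 cm⁴.

I_x ≈ 1550 cm⁴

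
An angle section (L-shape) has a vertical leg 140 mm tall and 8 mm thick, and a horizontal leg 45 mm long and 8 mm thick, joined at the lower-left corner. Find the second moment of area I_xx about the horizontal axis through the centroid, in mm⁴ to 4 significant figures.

I_xx ≈ 2.851 × 10⁶ mm⁴

Split into non-overlapping primitives; take the origin at the lower-left of the bounding box.
Vertical leg: 8 × 140, A = 1 120 mm², y = 70 mm, Ī = 1 829 333 mm⁴.
Horizontal leg (remainder): 37 × 8, A = 296 mm², y = 4 mm, Ī = 1578.67 mm⁴.
Centroid: ȳ = ΣA·y / ΣA = 56.2034 mm.
Transfer each piece to the horizontal axis through the centroid using Ī + A·d² with d = y − 56.2034:
  vertical leg: d = 13.7966 mm → contributes +2 042 521 mm⁴
  horizontal leg (remainder): d = -52.2034 mm → contributes +808 236 mm⁴
Total I = 2 850 757 mm⁴.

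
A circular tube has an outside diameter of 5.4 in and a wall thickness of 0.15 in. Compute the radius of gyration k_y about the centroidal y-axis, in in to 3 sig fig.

k_y ≈ 1.86 in

Decompose the section into non-overlapping parts with the origin at the bottom-left of its bounding rectangle.
Outer circle: ⌀5.4, A = 22.902 in², x = 2.7 in, Ī = 41.739 in⁴.
Bore (subtracted): ⌀5.1, A = 20.428 in², x = 2.7 in, Ī = 33.209 in⁴.
By symmetry the centroid is at mid-width, x̄ = 2.7 in.
All pieces are centred on the centroidal y-axis, so I = ΣĪ (holes subtracted) = 8.5307 in⁴.
Radius of gyration: k = √(I/A) = √(8.5307 / 2.474) = 1.8569 in.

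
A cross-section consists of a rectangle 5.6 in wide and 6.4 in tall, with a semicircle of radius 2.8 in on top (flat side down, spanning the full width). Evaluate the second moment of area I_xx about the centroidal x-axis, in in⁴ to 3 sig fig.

I_xx ≈ 306 in⁴

Split into non-overlapping primitives; take the origin at the lower-left of the bounding box.
Rectangular body: 5.6 × 6.4, A = 35.84 in², y = 3.2 in, Ī = 122.33 in⁴.
Semicircular cap: semicircle r = 2.8, A = 12.315 in², y = 7.5884 in, Ī = 6.7463 in⁴.
Centroid: ȳ = ΣA·y / ΣA = 4.3223 in.
Transfer each piece to the centroidal x-axis using Ī + A·d² with d = y − 4.3223:
  rectangular body: d = -1.1223 in → contributes +167.47 in⁴
  semicircular cap: d = 3.2661 in → contributes +138.12 in⁴
Total I = 305.59 in⁴.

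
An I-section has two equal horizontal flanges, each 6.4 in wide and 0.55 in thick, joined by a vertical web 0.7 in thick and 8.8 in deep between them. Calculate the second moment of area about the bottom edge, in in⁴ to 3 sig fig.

Split into non-overlapping primitives; take the origin at the lower-left of the bounding box.
Bottom flange: 6.4 × 0.55, A = 3.52 in², y = 0.275 in, Ī = 0.088733 in⁴.
Web: 0.7 × 8.8, A = 6.16 in², y = 4.95 in, Ī = 39.753 in⁴.
Top flange: 6.4 × 0.55, A = 3.52 in², y = 9.625 in, Ī = 0.088733 in⁴.
Transfer each piece to a horizontal axis along the bottom face using Ī + A·d² with d = y − 0:
  bottom flange: d = 0.275 in → contributes +0.35493 in⁴
  web: d = 4.95 in → contributes +190.69 in⁴
  top flange: d = 9.625 in → contributes +326.18 in⁴
Total I = 517.23 in⁴.

I_base ≈ 517 in⁴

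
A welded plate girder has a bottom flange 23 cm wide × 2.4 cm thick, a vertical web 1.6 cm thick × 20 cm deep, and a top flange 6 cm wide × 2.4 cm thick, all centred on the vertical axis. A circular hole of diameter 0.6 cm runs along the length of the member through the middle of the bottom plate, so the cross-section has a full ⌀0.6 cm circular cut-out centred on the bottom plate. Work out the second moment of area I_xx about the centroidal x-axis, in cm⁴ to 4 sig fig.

I_xx ≈ 7763 cm⁴

Break the section into simple shapes (no overlaps), measuring from the bottom-left corner of the bounding box.
Bottom plate: 23 × 2.4, A = 55.2 cm², y = 1.2 cm, Ī = 26.496 cm⁴.
Web plate: 1.6 × 20, A = 32 cm², y = 12.4 cm, Ī = 1066.67 cm⁴.
Top plate: 6 × 2.4, A = 14.4 cm², y = 23.6 cm, Ī = 6.912 cm⁴.
Hole (subtracted): ⌀0.6, A = 0.282743 cm², y = 1.2 cm, Ī = 0.00636173 cm⁴.
Centroid: ȳ = ΣA·y / ΣA = 7.92107 cm.
Transfer each piece to the centroidal x-axis using Ī + A·d² with d = y − 7.92107:
  bottom plate: d = -6.72107 cm → contributes +2520.03 cm⁴
  web plate: d = 4.47893 cm → contributes +1708.61 cm⁴
  top plate: d = 15.6789 cm → contributes +3546.85 cm⁴
  hole: d = -6.72107 cm → contributes −12.7787 cm⁴
Total I = 7762.71 cm⁴.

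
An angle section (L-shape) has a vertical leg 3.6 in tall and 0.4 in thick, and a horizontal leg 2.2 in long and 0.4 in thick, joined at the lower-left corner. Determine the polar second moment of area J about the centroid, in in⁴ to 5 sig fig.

J ≈ 3.5880 in⁴

Split into non-overlapping primitives; take the origin at the lower-left of the bounding box.
Vertical leg: 0.4 × 3.6, A = 1.44 in², y = 1.8 in, Ī = 1.5552 in⁴.
Horizontal leg (remainder): 1.8 × 0.4, A = 0.72 in², y = 0.2 in, Ī = 0.0096 in⁴.
Centroid: ȳ = ΣA·y / ΣA = 1.266667 in.
Transfer each piece to the centroidal x-axis using Ī + A·d² with d = y − 1.266667:
  vertical leg: d = 0.5333333 in → contributes +1.9648 in⁴
  horizontal leg (remainder): d = -1.066667 in → contributes +0.8288 in⁴
Total I = 2.7936 in⁴.
For the y-axis: x̄ = 0.5666667 in.
Repeating about the centroidal y-axis gives I_y = 0.7944 in⁴.
Polar second moment: J = I_x + I_y = 3.588 in⁴.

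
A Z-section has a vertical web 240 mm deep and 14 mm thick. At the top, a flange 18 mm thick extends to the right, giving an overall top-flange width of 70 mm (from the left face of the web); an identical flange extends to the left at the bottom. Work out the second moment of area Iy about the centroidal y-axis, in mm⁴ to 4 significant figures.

Break the section into simple shapes (no overlaps), measuring from the bottom-left corner of the bounding box.
Web: 14 × 240, A = 3 360 mm², x = 63 mm, Ī = 54 880 mm⁴.
Top flange (beyond web): 56 × 18, A = 1 008 mm², x = 98 mm, Ī = 263 424 mm⁴.
Bottom flange (beyond web): 56 × 18, A = 1 008 mm², x = 28 mm, Ī = 263 424 mm⁴.
Centroid: x̄ = ΣA·x / ΣA = 63 mm.
Transfer each piece to the centroidal y-axis using Ī + A·d² with d = x − 63:
  web: d = 0 mm → contributes +54 880 mm⁴
  top flange (beyond web): d = 35 mm → contributes +1 498 224 mm⁴
  bottom flange (beyond web): d = -35 mm → contributes +1 498 224 mm⁴
Total I = 3 051 328 mm⁴.

Iy ≈ 3.051 × 10⁶ mm⁴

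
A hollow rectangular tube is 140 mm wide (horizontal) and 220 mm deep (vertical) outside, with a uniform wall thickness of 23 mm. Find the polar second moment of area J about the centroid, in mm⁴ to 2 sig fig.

Treat the section as a set of non-overlapping primitives; coordinates are from the bounding-box lower-left.
Outer rectangle: 140 × 220, A = 30 800 mm², y = 110 mm, Ī = 124 226 667 mm⁴.
Inner void (subtracted): 94 × 174, A = 16 356 mm², y = 110 mm, Ī = 41 266 188 mm⁴.
By symmetry the centroid is at mid-height, ȳ = 110 mm.
All pieces are centred on the centroidal x-axis, so I = ΣĪ (holes subtracted) = 82 960 479 mm⁴.
Repeating about the centroidal y-axis gives I_y = 38 263 199 mm⁴.
Polar second moment: J = I_x + I_y = 121 223 677 mm⁴.

J ≈ 1.2 × 10⁸ mm⁴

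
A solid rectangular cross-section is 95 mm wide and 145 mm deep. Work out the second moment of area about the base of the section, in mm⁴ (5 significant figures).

I_base ≈ 9.6540 × 10⁷ mm⁴

The section: 95 × 145, A = 13 775 mm², y = 72.5 mm, Ī = 24 134 948 mm⁴.
Transfer it to the base of the section using Ī + A·d² with d = y − 0:
  the section: d = 72.5 mm → contributes +96 539 792 mm⁴
Total I = 96 539 792 mm⁴.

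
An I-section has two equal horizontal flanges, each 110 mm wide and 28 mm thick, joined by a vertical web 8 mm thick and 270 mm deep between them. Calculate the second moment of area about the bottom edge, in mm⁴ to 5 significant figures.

I_base ≈ 3.7134 × 10⁸ mm⁴

Decompose the section into non-overlapping parts with the origin at the bottom-left of its bounding rectangle.
Bottom flange: 110 × 28, A = 3 080 mm², y = 14 mm, Ī = 201226.7 mm⁴.
Web: 8 × 270, A = 2 160 mm², y = 163 mm, Ī = 13 122 000 mm⁴.
Top flange: 110 × 28, A = 3 080 mm², y = 312 mm, Ī = 201226.7 mm⁴.
Transfer each piece to the bottom edge using Ī + A·d² with d = y − 0:
  bottom flange: d = 14 mm → contributes +804906.7 mm⁴
  web: d = 163 mm → contributes +70 511 040 mm⁴
  top flange: d = 312 mm → contributes +300 020 747 mm⁴
Total I = 371 336 693 mm⁴.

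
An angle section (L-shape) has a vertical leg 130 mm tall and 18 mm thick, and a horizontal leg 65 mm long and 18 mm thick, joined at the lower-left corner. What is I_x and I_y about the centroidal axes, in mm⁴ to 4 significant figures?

I_x ≈ 5.267 × 10⁶ mm⁴, I_y ≈ 8.752 × 10⁵ mm⁴

Decompose the section into non-overlapping parts with the origin at the bottom-left of its bounding rectangle.
Vertical leg: 18 × 130, A = 2 340 mm², y = 65 mm, Ī = 3 295 500 mm⁴.
Horizontal leg (remainder): 47 × 18, A = 846 mm², y = 9 mm, Ī = 22 842 mm⁴.
Centroid: ȳ = ΣA·y / ΣA = 50.1299 mm.
Transfer each piece to the centroidal x-axis using Ī + A·d² with d = y − 50.1299:
  vertical leg: d = 14.8701 mm → contributes +3 812 917 mm⁴
  horizontal leg (remainder): d = -41.1299 mm → contributes +1 453 997 mm⁴
Total I = 5 266 914 mm⁴.
For the y-axis: x̄ = 17.6299 mm.
Repeating about the centroidal y-axis gives I_y = 875 222 mm⁴.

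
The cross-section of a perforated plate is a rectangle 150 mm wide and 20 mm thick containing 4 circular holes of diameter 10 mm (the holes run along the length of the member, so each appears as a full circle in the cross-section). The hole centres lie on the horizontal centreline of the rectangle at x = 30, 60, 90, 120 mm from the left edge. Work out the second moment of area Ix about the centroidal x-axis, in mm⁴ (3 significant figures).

Decompose the section into non-overlapping parts with the origin at the bottom-left of its bounding rectangle.
Plate: 150 × 20, A = 3 000 mm², y = 10 mm, Ī = 100 000 mm⁴.
Hole 1 (subtracted): ⌀10, A = 78.54 mm², y = 10 mm, Ī = 490.87 mm⁴.
Hole 2 (subtracted): ⌀10, A = 78.54 mm², y = 10 mm, Ī = 490.87 mm⁴.
Hole 3 (subtracted): ⌀10, A = 78.54 mm², y = 10 mm, Ī = 490.87 mm⁴.
Hole 4 (subtracted): ⌀10, A = 78.54 mm², y = 10 mm, Ī = 490.87 mm⁴.
By symmetry the centroid is at mid-height, ȳ = 10 mm.
All pieces are centred on the centroidal x-axis, so I = ΣĪ (holes subtracted) = 98 037 mm⁴.

Ix ≈ 9.80 × 10⁴ mm⁴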